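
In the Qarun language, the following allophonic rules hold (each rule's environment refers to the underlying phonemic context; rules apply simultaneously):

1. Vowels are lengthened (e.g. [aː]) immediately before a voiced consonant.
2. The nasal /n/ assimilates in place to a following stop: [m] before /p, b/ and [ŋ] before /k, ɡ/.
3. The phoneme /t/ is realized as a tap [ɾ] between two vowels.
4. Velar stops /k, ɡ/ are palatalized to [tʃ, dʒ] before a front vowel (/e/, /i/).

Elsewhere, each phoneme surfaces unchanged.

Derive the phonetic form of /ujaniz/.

/u/ meets the environment for rule 1 (before a voiced consonant) → [uː].
/j/ (between /u/ and /a/) is unaffected → [j].
/a/ — between /j/ and /n/, before a voiced consonant — surfaces as [aː] (rule 1).
/n/ (between /a/ and /i/): rule 2 targets it, but not before a labial or velar stop → unchanged [n].
/i/ meets the environment for rule 1 (before a voiced consonant) → [iː].
/z/ (word-final): no rule targets it → [z].

[uːjaːniːz]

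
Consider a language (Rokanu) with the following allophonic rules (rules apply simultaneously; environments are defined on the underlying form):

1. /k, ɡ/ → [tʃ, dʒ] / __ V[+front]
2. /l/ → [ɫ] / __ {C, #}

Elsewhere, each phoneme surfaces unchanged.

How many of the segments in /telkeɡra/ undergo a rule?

2

Segments that undergo a rule: /l/ → [ɫ] (rule 2); /k/ → [tʃ] (rule 1).
All other segments surface unchanged.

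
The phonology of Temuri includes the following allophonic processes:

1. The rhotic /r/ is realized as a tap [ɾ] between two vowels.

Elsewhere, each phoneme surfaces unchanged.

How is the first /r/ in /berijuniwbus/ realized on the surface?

[ɾ]

/r/ — between /e/ and /i/, between two vowels — surfaces as [ɾ] (rule 1).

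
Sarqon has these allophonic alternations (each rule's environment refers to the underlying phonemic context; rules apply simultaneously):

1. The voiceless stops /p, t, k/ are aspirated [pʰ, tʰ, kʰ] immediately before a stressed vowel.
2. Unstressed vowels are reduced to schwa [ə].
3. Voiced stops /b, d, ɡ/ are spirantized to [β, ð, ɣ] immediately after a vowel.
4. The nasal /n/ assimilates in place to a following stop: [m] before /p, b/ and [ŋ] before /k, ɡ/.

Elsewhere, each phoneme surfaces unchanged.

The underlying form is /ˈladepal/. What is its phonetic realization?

[ˈlaðəpəl]

/l/ stays [l].
/a/ (between /l/ and /d/): rule 2 targets it, but not in an unstressed syllable → unchanged [a].
/d/ (between /a/ and /e/): immediately after a vowel, so rule 3 applies → [ð].
Rule 2 applies to /e/ (between /d/ and /p/: in an unstressed syllable) → [ə].
/p/ (between /e/ and /a/) is in the target of rule 1 but the environment (immediately before a stressed vowel) is not met → [p].
/a/ (between /p/ and /l/): in an unstressed syllable, so rule 2 applies → [ə].
/l/ (word-final) is unaffected → [l].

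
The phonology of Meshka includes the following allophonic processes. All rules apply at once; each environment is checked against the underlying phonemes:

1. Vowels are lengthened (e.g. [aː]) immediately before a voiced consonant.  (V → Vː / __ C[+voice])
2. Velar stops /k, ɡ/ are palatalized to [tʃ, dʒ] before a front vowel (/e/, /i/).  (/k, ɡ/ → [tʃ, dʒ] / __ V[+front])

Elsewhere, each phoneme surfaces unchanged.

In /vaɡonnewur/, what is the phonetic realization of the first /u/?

[uː]

/u/ (between /w/ and /r/) occurs before a voiced consonant → [uː] by rule 1.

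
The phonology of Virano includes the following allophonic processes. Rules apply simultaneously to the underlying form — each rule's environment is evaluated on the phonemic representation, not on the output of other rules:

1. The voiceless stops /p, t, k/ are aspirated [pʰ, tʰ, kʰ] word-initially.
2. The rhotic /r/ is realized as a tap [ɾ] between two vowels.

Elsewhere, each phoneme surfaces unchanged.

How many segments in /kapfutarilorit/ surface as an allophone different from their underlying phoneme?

Segments that undergo a rule: /k/ → [kʰ] (rule 1); /r/ → [ɾ] (rule 2); /r/ → [ɾ] (rule 2).
All other segments surface unchanged.

3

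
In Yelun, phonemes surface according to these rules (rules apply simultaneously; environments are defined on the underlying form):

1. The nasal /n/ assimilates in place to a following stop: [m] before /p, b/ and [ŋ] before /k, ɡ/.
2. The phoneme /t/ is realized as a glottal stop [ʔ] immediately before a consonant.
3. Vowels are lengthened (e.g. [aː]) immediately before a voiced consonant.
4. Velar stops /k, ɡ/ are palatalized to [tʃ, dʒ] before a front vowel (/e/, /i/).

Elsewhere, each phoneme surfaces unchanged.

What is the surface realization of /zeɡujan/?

/z/ stays [z].
/e/ (between /z/ and /ɡ/) occurs before a voiced consonant → [eː] by rule 3.
/ɡ/ (between /e/ and /u/) is in the target of rule 4 but the environment (before a front vowel) is not met → [ɡ].
/u/ — between /ɡ/ and /j/, before a voiced consonant — surfaces as [uː] (rule 3).
/j/ (between /u/ and /a/): no rule targets it → [j].
/a/ (between /j/ and /n/): before a voiced consonant, so rule 3 applies → [aː].
/n/ (word-final) fails the environment for rule 1, so it stays [n].

[zeːɡuːjaːn]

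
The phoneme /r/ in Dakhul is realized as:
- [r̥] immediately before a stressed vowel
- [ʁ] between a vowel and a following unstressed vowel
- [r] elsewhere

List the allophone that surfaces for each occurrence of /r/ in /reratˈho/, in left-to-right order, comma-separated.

[r], [ʁ]

Occurrence 1 (position 1): no conditioning environment matches → elsewhere allophone [r].
Occurrence 2 (position 3): between a vowel and a following unstressed vowel → [ʁ].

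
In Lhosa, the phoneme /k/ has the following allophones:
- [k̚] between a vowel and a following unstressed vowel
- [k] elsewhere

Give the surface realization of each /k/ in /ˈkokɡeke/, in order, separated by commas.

Occurrence 1 (position 1): no conditioning environment matches → elsewhere allophone [k].
Occurrence 2 (position 3): no conditioning environment matches → elsewhere allophone [k].
Occurrence 3 (position 6): between a vowel and a following unstressed vowel → [k̚].

[k], [k], [k̚]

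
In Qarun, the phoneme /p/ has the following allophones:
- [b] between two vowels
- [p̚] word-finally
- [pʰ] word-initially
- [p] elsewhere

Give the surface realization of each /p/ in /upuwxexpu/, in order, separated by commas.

[b], [p]

Occurrence 1 (position 2): between two vowels → [b].
Occurrence 2 (position 8): no conditioning environment matches → elsewhere allophone [p].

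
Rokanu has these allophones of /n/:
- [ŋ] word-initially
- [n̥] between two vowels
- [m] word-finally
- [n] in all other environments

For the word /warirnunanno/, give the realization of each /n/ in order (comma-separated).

[n], [n̥], [n], [n]

Occurrence 1 (position 6): no conditioning environment matches → elsewhere allophone [n].
Occurrence 2 (position 8): between two vowels → [n̥].
Occurrence 3 (position 10): no conditioning environment matches → elsewhere allophone [n].
Occurrence 4 (position 11): no conditioning environment matches → elsewhere allophone [n].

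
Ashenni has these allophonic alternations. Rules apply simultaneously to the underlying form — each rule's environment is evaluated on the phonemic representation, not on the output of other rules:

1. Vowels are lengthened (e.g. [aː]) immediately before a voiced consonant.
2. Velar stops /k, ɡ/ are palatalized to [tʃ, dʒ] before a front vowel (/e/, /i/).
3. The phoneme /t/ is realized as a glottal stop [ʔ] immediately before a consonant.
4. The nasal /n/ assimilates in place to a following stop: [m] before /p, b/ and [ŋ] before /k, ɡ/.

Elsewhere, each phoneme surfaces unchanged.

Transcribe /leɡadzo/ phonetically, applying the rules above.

[leːɡaːdzo]

/l/ — not in any rule's target class → [l].
/e/ (between /l/ and /ɡ/) occurs before a voiced consonant → [eː] by rule 1.
/ɡ/ (between /e/ and /a/): rule 2 targets it, but not before a front vowel → unchanged [ɡ].
/a/ meets the environment for rule 1 (before a voiced consonant) → [aː].
/d/ (between /a/ and /z/) is unaffected → [d].
/z/ — not in any rule's target class → [z].
/o/ (word-final) fails the environment for rule 1, so it stays [o].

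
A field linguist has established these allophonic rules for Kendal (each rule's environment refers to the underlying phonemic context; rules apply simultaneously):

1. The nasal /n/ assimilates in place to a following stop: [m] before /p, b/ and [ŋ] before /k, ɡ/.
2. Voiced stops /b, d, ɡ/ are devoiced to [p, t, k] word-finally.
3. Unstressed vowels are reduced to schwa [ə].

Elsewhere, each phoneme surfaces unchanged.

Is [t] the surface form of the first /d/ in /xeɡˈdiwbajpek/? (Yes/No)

No

/d/ (between /ɡ/ and /i/) fails the environment for rule 2, so it stays [d].
The actual realization is [d], not [t].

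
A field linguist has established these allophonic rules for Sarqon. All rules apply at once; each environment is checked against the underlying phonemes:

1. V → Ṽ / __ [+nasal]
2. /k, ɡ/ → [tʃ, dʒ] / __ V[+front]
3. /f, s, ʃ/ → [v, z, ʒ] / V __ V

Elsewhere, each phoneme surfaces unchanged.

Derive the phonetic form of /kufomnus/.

/k/ (word-initial) fails the environment for rule 2, so it stays [k].
/u/ — between /k/ and /f/; rule 1 does not apply here → [u].
/f/ meets the environment for rule 3 (between two vowels) → [v].
/o/ meets the environment for rule 1 (before a nasal consonant) → [õ].
/m/ (between /o/ and /n/): no rule targets it → [m].
/n/ — not in any rule's target class → [n].
/u/ (between /n/ and /s/): rule 1 targets it, but not before a nasal consonant → unchanged [u].
/s/ (word-final): rule 3 targets it, but not between two vowels → unchanged [s].

[kuvõmnus]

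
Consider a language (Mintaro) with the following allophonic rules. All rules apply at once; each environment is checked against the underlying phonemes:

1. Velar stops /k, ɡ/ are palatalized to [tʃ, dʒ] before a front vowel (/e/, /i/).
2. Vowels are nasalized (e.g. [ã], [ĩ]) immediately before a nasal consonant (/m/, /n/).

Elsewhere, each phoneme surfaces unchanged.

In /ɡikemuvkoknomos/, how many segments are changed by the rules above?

Segments that undergo a rule: /ɡ/ → [dʒ] (rule 1); /k/ → [tʃ] (rule 1); /e/ → [ẽ] (rule 2); /o/ → [õ] (rule 2).
All other segments surface unchanged.

4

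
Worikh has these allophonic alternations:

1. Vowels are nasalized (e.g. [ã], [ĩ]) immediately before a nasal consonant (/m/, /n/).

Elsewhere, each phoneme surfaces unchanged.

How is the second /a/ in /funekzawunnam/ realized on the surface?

[ã]

/a/ (between /n/ and /m/) occurs before a nasal consonant → [ã] by rule 1.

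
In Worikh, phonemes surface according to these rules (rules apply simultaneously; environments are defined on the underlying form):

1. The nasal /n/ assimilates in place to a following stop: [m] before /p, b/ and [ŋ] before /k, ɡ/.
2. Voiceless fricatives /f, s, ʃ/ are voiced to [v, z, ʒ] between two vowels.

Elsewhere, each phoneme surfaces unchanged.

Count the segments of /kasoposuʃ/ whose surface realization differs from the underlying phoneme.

Segments that undergo a rule: /s/ → [z] (rule 2); /s/ → [z] (rule 2).
All other segments surface unchanged.

2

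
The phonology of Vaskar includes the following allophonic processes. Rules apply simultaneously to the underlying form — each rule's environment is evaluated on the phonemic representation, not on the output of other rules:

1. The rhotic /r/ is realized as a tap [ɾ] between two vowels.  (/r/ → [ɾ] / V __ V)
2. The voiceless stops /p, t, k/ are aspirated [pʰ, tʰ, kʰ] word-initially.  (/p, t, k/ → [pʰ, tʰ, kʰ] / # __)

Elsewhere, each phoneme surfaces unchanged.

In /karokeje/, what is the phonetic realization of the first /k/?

/k/ (word-initial): word-initially, so rule 2 applies → [kʰ].

[kʰ]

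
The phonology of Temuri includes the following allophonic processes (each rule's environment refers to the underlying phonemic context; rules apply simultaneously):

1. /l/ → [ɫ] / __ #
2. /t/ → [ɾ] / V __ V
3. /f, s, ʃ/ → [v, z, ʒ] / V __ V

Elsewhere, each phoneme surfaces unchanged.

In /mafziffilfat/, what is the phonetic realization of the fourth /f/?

[f]

/f/ (between /l/ and /a/): rule 3 targets it, but not between two vowels → unchanged [f].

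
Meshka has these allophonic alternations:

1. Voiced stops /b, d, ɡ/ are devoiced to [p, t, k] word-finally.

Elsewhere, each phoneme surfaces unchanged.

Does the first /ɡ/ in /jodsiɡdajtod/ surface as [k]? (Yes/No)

/ɡ/ (between /i/ and /d/) is in the target of rule 1 but the environment (word-finally) is not met → [ɡ].
The actual realization is [ɡ], not [k].

No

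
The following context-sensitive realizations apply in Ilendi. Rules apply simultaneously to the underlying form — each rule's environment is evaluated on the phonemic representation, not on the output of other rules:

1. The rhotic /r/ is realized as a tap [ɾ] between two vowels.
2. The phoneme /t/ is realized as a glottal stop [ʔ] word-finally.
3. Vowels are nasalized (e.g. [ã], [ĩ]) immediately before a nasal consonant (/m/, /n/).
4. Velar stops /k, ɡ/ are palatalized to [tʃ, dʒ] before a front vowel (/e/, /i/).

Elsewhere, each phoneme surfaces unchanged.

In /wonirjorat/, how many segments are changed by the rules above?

Segments that undergo a rule: /o/ → [õ] (rule 3); /r/ → [ɾ] (rule 1); /t/ → [ʔ] (rule 2).
All other segments surface unchanged.

3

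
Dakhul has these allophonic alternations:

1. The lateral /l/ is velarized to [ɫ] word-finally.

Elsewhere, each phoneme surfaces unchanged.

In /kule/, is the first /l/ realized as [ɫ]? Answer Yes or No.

No

/l/ (between /u/ and /e/) fails the environment for rule 1, so it stays [l].
The actual realization is [l], not [ɫ].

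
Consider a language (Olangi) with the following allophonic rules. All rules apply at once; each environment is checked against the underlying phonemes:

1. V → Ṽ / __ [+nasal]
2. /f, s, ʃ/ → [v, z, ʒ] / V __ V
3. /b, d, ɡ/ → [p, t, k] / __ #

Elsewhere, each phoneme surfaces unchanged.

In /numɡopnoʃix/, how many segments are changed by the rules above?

Segments that undergo a rule: /u/ → [ũ] (rule 1); /ʃ/ → [ʒ] (rule 2).
All other segments surface unchanged.

2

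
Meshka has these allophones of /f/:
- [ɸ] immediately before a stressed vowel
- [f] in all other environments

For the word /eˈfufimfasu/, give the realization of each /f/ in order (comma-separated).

[ɸ], [f], [f]

Occurrence 1 (position 2): immediately before a stressed vowel → [ɸ].
Occurrence 2 (position 4): no conditioning environment matches → elsewhere allophone [f].
Occurrence 3 (position 7): no conditioning environment matches → elsewhere allophone [f].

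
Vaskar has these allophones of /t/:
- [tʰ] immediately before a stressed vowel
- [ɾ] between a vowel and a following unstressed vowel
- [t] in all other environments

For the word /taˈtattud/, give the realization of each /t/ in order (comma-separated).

[t], [tʰ], [t], [t]

Occurrence 1 (position 1): no conditioning environment matches → elsewhere allophone [t].
Occurrence 2 (position 3): immediately before a stressed vowel → [tʰ].
Occurrence 3 (position 5): no conditioning environment matches → elsewhere allophone [t].
Occurrence 4 (position 6): no conditioning environment matches → elsewhere allophone [t].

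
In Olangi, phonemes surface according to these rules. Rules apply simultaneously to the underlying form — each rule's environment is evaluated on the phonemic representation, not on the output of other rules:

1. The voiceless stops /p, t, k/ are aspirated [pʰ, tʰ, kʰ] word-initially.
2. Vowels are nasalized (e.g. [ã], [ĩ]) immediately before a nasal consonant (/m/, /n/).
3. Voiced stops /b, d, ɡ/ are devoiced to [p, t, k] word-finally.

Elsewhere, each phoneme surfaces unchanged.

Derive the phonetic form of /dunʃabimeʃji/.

/d/ (word-initial) fails the environment for rule 3, so it stays [d].
/u/ meets the environment for rule 2 (before a nasal consonant) → [ũ].
/a/ (between /ʃ/ and /b/) fails the environment for rule 2, so it stays [a].
/b/ (between /a/ and /i/) fails the environment for rule 3, so it stays [b].
/i/ (between /b/ and /m/) occurs before a nasal consonant → [ĩ] by rule 2.
/e/ (between /m/ and /ʃ/) is in the target of rule 2 but the environment (before a nasal consonant) is not met → [e].
/i/ (word-final) fails the environment for rule 2, so it stays [i].

[dũnʃabĩmeʃji]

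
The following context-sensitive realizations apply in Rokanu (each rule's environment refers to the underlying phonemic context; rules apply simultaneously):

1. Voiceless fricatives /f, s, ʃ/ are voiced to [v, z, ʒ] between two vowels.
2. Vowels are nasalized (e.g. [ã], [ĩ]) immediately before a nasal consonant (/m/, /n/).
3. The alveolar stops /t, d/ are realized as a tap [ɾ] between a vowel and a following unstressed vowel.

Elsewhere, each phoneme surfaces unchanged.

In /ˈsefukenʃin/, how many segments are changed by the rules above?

Segments that undergo a rule: /f/ → [v] (rule 1); /e/ → [ẽ] (rule 2); /i/ → [ĩ] (rule 2).
All other segments surface unchanged.

3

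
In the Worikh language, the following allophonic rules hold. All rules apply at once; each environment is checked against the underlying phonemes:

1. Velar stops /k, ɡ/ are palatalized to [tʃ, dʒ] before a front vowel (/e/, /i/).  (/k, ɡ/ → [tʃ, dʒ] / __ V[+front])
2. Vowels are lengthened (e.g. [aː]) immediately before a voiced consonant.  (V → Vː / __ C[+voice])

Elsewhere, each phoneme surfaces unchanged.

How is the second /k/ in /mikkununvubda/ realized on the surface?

/k/ (between /k/ and /u/) fails the environment for rule 1, so it stays [k].

[k]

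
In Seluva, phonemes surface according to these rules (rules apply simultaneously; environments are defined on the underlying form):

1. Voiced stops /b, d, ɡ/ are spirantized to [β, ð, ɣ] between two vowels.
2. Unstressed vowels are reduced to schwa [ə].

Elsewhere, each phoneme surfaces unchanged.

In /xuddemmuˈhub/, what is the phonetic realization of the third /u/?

/u/ (between /h/ and /b/): rule 2 targets it, but not in an unstressed syllable → unchanged [u].

[u]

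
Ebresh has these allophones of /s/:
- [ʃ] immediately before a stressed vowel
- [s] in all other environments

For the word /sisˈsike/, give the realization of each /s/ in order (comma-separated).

Occurrence 1 (position 1): no conditioning environment matches → elsewhere allophone [s].
Occurrence 2 (position 3): no conditioning environment matches → elsewhere allophone [s].
Occurrence 3 (position 4): immediately before a stressed vowel → [ʃ].

[s], [s], [ʃ]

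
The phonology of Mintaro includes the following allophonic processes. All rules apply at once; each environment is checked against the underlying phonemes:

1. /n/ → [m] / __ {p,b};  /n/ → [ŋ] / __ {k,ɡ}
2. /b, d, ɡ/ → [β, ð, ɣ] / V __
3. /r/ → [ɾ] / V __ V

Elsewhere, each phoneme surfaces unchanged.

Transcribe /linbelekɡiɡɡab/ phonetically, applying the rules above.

[limbelekɡiɣɡaβ]

/l/ — not in any rule's target class → [l].
/i/ (between /l/ and /n/) is unaffected → [i].
/n/ (between /i/ and /b/): before a labial or velar stop, so rule 1 applies → [m].
/b/ (between /n/ and /e/) fails the environment for rule 2, so it stays [b].
/e/ (between /b/ and /l/) is unaffected → [e].
/l/ (between /e/ and /e/): no rule targets it → [l].
/e/ stays [e].
/k/ (between /e/ and /ɡ/): no rule targets it → [k].
/ɡ/ (between /k/ and /i/) is in the target of rule 2 but the environment (immediately after a vowel) is not met → [ɡ].
/i/ stays [i].
Rule 2 applies to /ɡ/ (between /i/ and /ɡ/: immediately after a vowel) → [ɣ].
/ɡ/ — between /ɡ/ and /a/; rule 2 does not apply here → [ɡ].
/a/ (between /ɡ/ and /b/): no rule targets it → [a].
/b/ (word-final): immediately after a vowel, so rule 2 applies → [β].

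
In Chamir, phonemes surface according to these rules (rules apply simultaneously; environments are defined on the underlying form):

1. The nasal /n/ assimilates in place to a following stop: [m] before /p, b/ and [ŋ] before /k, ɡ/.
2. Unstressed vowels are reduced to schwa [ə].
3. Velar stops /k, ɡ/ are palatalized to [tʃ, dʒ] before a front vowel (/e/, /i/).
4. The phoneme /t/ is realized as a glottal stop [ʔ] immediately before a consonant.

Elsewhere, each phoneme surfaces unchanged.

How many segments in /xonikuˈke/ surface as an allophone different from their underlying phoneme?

4

Segments that undergo a rule: /o/ → [ə] (rule 2); /i/ → [ə] (rule 2); /u/ → [ə] (rule 2); /k/ → [tʃ] (rule 3).
All other segments surface unchanged.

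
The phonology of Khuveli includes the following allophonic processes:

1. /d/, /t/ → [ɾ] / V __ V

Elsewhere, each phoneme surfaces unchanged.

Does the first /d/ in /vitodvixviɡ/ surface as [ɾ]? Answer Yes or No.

/d/ — between /o/ and /v/; rule 1 does not apply here → [d].
The actual realization is [d], not [ɾ].

No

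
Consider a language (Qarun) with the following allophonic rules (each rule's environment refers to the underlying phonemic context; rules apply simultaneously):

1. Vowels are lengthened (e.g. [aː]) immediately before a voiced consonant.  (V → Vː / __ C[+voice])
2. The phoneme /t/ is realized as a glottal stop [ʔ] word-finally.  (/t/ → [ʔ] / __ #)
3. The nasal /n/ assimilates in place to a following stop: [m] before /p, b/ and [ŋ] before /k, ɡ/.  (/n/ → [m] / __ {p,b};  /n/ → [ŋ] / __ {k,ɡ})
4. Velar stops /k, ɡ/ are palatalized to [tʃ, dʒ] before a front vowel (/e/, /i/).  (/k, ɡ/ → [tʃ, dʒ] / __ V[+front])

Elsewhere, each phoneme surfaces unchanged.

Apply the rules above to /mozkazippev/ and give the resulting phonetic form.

[moːzkaːzippeːv]

/m/ — not in any rule's target class → [m].
/o/ (between /m/ and /z/) occurs before a voiced consonant → [oː] by rule 1.
/z/ stays [z].
/k/ — between /z/ and /a/; rule 4 does not apply here → [k].
/a/ meets the environment for rule 1 (before a voiced consonant) → [aː].
/z/ stays [z].
/i/ (between /z/ and /p/): rule 1 targets it, but not before a voiced consonant → unchanged [i].
/p/ (between /i/ and /p/): no rule targets it → [p].
/p/ (between /p/ and /e/): no rule targets it → [p].
/e/ meets the environment for rule 1 (before a voiced consonant) → [eː].
/v/ — not in any rule's target class → [v].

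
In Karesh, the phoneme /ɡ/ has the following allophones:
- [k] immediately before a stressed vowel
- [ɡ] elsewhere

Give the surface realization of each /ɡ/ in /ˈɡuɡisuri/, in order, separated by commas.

[k], [ɡ]

Occurrence 1 (position 1): immediately before a stressed vowel → [k].
Occurrence 2 (position 3): no conditioning environment matches → elsewhere allophone [ɡ].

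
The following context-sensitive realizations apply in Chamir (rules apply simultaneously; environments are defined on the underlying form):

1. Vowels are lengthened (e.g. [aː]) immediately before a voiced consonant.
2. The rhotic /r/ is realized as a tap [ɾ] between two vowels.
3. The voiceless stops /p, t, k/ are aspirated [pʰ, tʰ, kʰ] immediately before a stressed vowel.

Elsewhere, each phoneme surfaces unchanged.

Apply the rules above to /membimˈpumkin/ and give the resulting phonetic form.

/e/ (between /m/ and /m/) occurs before a voiced consonant → [eː] by rule 1.
/i/ (between /b/ and /m/): before a voiced consonant, so rule 1 applies → [iː].
Rule 3 applies to /p/ (between /m/ and /u/: immediately before a stressed vowel) → [pʰ].
/u/ meets the environment for rule 1 (before a voiced consonant) → [uː].
/k/ (between /m/ and /i/) fails the environment for rule 3, so it stays [k].
/i/ (between /k/ and /n/) occurs before a voiced consonant → [iː] by rule 1.

[meːmbiːmˈpʰuːmkiːn]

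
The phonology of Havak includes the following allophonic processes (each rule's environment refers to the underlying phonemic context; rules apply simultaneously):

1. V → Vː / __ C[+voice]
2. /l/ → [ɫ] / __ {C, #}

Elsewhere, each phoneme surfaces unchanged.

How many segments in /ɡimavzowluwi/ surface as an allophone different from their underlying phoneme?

4

Segments that undergo a rule: /i/ → [iː] (rule 1); /a/ → [aː] (rule 1); /o/ → [oː] (rule 1); /u/ → [uː] (rule 1).
All other segments surface unchanged.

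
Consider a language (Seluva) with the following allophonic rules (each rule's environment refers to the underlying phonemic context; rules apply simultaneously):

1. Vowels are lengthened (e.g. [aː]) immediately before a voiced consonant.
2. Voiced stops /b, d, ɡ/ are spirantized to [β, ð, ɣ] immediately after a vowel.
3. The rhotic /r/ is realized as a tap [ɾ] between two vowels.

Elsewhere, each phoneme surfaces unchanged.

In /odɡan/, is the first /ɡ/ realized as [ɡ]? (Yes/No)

Yes

/ɡ/ (between /d/ and /a/) fails the environment for rule 2, so it stays [ɡ].
The actual realization is [ɡ], which matches [ɡ].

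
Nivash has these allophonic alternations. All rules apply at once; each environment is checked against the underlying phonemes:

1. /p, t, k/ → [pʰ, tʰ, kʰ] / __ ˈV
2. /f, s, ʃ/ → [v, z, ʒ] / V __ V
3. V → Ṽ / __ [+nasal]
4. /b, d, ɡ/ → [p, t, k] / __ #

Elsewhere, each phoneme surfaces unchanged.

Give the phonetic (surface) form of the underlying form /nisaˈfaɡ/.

/i/ — between /n/ and /s/; rule 3 does not apply here → [i].
/s/ (between /i/ and /a/): between two vowels, so rule 2 applies → [z].
/a/ — between /s/ and /f/; rule 3 does not apply here → [a].
/f/ meets the environment for rule 2 (between two vowels) → [v].
/a/ (between /f/ and /ɡ/): rule 3 targets it, but not before a nasal consonant → unchanged [a].
/ɡ/ meets the environment for rule 4 (word-finally) → [k].

[nizaˈvak]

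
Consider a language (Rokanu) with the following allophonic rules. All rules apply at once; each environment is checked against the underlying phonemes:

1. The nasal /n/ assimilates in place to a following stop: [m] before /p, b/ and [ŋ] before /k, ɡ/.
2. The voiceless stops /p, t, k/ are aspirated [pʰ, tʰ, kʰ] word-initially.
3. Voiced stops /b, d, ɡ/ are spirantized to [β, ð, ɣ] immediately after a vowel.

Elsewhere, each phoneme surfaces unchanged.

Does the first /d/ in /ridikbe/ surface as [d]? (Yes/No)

Rule 3 applies to /d/ (between /i/ and /i/: immediately after a vowel) → [ð].
The actual realization is [ð], not [d].

No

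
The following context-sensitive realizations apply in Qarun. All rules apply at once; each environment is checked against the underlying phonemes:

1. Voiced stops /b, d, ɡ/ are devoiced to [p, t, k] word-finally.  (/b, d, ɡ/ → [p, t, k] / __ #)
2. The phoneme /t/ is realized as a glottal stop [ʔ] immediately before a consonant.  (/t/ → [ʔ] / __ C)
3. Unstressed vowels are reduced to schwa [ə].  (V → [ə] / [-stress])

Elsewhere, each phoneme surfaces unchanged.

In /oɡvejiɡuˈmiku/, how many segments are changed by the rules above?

5

Segments that undergo a rule: /o/ → [ə] (rule 3); /e/ → [ə] (rule 3); /i/ → [ə] (rule 3); /u/ → [ə] (rule 3); /u/ → [ə] (rule 3).
All other segments surface unchanged.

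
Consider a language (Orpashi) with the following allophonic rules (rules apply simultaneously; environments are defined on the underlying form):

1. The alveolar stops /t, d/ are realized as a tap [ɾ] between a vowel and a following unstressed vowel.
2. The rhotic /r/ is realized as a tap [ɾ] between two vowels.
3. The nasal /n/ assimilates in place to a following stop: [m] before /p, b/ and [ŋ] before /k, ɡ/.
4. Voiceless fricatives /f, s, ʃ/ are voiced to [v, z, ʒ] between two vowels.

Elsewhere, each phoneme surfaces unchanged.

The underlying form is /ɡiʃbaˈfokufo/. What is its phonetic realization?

[ɡiʃbaˈvokuvo]

/ɡ/ stays [ɡ].
/i/ stays [i].
/ʃ/ (between /i/ and /b/) is in the target of rule 4 but the environment (between two vowels) is not met → [ʃ].
/b/ stays [b].
/a/ — not in any rule's target class → [a].
Rule 4 applies to /f/ (between /a/ and /o/: between two vowels) → [v].
/o/ stays [o].
/k/ (between /o/ and /u/) is unaffected → [k].
/u/ (between /k/ and /f/): no rule targets it → [u].
/f/ (between /u/ and /o/) occurs between two vowels → [v] by rule 4.
/o/ — not in any rule's target class → [o].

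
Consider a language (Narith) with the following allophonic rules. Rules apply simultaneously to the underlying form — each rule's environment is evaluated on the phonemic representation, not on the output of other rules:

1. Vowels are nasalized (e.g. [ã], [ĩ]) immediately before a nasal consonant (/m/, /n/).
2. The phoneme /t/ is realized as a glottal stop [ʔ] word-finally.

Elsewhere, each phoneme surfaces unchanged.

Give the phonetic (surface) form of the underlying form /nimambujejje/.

/i/ (between /n/ and /m/): before a nasal consonant, so rule 1 applies → [ĩ].
/a/ — between /m/ and /m/, before a nasal consonant — surfaces as [ã] (rule 1).
/u/ (between /b/ and /j/) is in the target of rule 1 but the environment (before a nasal consonant) is not met → [u].
/e/ (between /j/ and /j/) fails the environment for rule 1, so it stays [e].
/e/ (word-final): rule 1 targets it, but not before a nasal consonant → unchanged [e].

[nĩmãmbujejje]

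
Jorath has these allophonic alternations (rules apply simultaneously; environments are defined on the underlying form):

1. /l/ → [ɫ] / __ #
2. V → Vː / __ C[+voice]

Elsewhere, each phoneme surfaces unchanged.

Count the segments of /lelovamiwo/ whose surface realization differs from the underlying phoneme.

Segments that undergo a rule: /e/ → [eː] (rule 2); /o/ → [oː] (rule 2); /a/ → [aː] (rule 2); /i/ → [iː] (rule 2).
All other segments surface unchanged.

4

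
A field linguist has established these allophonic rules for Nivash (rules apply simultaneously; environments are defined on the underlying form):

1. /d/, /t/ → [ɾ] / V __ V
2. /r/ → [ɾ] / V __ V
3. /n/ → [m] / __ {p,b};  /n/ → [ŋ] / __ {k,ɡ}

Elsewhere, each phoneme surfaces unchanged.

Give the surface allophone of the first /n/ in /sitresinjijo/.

/n/ — between /i/ and /j/; rule 3 does not apply here → [n].

[n]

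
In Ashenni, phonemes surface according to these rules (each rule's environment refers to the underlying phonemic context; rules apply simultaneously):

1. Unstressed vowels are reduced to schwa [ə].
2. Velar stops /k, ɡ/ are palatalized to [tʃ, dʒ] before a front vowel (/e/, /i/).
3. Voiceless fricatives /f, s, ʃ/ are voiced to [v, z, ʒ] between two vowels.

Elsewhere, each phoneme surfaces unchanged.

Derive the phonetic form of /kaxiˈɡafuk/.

[kəxəˈɡavək]

/k/ (word-initial) fails the environment for rule 2, so it stays [k].
/a/ (between /k/ and /x/) occurs in an unstressed syllable → [ə] by rule 1.
/x/ (between /a/ and /i/): no rule targets it → [x].
/i/ meets the environment for rule 1 (in an unstressed syllable) → [ə].
/ɡ/ — between /i/ and /a/; rule 2 does not apply here → [ɡ].
/a/ (between /ɡ/ and /f/): rule 1 targets it, but not in an unstressed syllable → unchanged [a].
Rule 3 applies to /f/ (between /a/ and /u/: between two vowels) → [v].
/u/ (between /f/ and /k/): in an unstressed syllable, so rule 1 applies → [ə].
/k/ — word-final; rule 2 does not apply here → [k].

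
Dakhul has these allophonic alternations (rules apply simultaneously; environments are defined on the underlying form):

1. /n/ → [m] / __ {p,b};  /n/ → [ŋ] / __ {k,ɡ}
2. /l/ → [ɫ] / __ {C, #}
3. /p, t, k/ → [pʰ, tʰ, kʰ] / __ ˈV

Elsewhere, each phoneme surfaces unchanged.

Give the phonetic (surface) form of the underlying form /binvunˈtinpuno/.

[binvunˈtʰimpuno]

/b/ (word-initial): no rule targets it → [b].
/i/ — not in any rule's target class → [i].
/n/ — between /i/ and /v/; rule 1 does not apply here → [n].
/v/ (between /n/ and /u/) is unaffected → [v].
/u/ (between /v/ and /n/): no rule targets it → [u].
/n/ — between /u/ and /t/; rule 1 does not apply here → [n].
/t/ meets the environment for rule 3 (immediately before a stressed vowel) → [tʰ].
/i/ (between /t/ and /n/) is unaffected → [i].
/n/ meets the environment for rule 1 (before a labial or velar stop) → [m].
/p/ (between /n/ and /u/) fails the environment for rule 3, so it stays [p].
/u/ (between /p/ and /n/) is unaffected → [u].
/n/ — between /u/ and /o/; rule 1 does not apply here → [n].
/o/ stays [o].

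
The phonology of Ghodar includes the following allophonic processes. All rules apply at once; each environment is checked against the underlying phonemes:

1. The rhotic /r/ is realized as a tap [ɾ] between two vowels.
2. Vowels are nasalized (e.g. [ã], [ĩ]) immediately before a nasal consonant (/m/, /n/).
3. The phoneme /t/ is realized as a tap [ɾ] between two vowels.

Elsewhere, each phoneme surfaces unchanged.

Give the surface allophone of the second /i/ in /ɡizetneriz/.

/i/ (between /r/ and /z/): rule 2 targets it, but not before a nasal consonant → unchanged [i].

[i]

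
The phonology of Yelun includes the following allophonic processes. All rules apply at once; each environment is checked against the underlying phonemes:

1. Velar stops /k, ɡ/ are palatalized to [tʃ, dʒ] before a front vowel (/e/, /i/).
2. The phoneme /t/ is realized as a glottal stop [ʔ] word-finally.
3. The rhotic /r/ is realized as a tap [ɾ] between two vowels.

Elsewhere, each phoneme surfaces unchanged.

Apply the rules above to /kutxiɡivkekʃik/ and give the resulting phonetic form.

/k/ (word-initial) is in the target of rule 1 but the environment (before a front vowel) is not met → [k].
/t/ (between /u/ and /x/): rule 2 targets it, but not word-finally → unchanged [t].
/ɡ/ — between /i/ and /i/, before a front vowel — surfaces as [dʒ] (rule 1).
/k/ (between /v/ and /e/) occurs before a front vowel → [tʃ] by rule 1.
/k/ (between /e/ and /ʃ/) fails the environment for rule 1, so it stays [k].
/k/ — word-final; rule 1 does not apply here → [k].

[kutxidʒivtʃekʃik]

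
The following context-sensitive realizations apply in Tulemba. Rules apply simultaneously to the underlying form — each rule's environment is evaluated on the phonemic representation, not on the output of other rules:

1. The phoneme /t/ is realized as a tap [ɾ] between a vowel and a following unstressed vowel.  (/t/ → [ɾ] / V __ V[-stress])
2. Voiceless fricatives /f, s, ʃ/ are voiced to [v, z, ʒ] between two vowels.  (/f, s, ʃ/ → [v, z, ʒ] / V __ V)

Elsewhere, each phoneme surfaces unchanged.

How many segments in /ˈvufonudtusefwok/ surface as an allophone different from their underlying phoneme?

Segments that undergo a rule: /f/ → [v] (rule 2); /s/ → [z] (rule 2).
All other segments surface unchanged.

2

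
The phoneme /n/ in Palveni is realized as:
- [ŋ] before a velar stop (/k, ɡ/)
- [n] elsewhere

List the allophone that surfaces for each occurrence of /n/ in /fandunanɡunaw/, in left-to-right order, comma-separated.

Occurrence 1 (position 3): no conditioning environment matches → elsewhere allophone [n].
Occurrence 2 (position 6): no conditioning environment matches → elsewhere allophone [n].
Occurrence 3 (position 8): before a velar stop → [ŋ].
Occurrence 4 (position 11): no conditioning environment matches → elsewhere allophone [n].

[n], [n], [ŋ], [n]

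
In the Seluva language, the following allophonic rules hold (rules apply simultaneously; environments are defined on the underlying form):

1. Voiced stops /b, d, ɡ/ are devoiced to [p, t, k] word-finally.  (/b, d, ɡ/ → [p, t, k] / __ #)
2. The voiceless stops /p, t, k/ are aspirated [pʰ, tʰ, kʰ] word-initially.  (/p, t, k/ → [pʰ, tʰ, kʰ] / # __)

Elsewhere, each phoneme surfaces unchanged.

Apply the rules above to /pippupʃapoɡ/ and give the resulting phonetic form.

/p/ meets the environment for rule 2 (word-initially) → [pʰ].
/i/ (between /p/ and /p/) is unaffected → [i].
/p/ — between /i/ and /p/; rule 2 does not apply here → [p].
/p/ — between /p/ and /u/; rule 2 does not apply here → [p].
/u/ stays [u].
/p/ (between /u/ and /ʃ/) is in the target of rule 2 but the environment (word-initially) is not met → [p].
/ʃ/ (between /p/ and /a/): no rule targets it → [ʃ].
/a/ stays [a].
/p/ (between /a/ and /o/) is in the target of rule 2 but the environment (word-initially) is not met → [p].
/o/ — not in any rule's target class → [o].
/ɡ/ (word-final): word-finally, so rule 1 applies → [k].

[pʰippupʃapok]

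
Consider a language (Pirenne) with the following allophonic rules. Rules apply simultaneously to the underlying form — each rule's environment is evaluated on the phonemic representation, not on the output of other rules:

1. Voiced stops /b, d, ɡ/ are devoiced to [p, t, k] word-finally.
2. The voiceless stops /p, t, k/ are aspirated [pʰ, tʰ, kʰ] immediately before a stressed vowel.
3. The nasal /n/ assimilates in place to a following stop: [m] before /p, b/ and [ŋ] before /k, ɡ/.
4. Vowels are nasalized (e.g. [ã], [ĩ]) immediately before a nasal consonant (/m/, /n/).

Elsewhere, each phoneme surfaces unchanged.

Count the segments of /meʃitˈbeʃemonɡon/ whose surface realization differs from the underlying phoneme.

4

Segments that undergo a rule: /e/ → [ẽ] (rule 4); /o/ → [õ] (rule 4); /n/ → [ŋ] (rule 3); /o/ → [õ] (rule 4).
All other segments surface unchanged.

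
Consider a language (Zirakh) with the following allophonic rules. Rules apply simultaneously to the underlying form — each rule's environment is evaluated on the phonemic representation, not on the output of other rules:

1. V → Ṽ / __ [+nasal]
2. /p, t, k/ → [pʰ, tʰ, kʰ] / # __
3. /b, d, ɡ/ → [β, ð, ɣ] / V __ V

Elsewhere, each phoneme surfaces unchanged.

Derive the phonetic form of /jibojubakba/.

/j/ (word-initial) is unaffected → [j].
/i/ (between /j/ and /b/): rule 1 targets it, but not before a nasal consonant → unchanged [i].
/b/ meets the environment for rule 3 (between two vowels) → [β].
/o/ — between /b/ and /j/; rule 1 does not apply here → [o].
/j/ (between /o/ and /u/) is unaffected → [j].
/u/ (between /j/ and /b/) fails the environment for rule 1, so it stays [u].
/b/ — between /u/ and /a/, between two vowels — surfaces as [β] (rule 3).
/a/ — between /b/ and /k/; rule 1 does not apply here → [a].
/k/ — between /a/ and /b/; rule 2 does not apply here → [k].
/b/ (between /k/ and /a/) fails the environment for rule 3, so it stays [b].
/a/ — word-final; rule 1 does not apply here → [a].

[jiβojuβakba]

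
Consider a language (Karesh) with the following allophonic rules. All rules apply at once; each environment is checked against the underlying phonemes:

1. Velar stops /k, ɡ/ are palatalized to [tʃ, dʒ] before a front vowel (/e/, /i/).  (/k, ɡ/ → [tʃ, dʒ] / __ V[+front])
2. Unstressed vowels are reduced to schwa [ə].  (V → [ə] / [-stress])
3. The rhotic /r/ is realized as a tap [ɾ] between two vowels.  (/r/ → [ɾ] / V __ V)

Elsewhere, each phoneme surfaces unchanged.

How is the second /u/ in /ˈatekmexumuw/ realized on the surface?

/u/ — between /m/ and /w/, in an unstressed syllable — surfaces as [ə] (rule 2).

[ə]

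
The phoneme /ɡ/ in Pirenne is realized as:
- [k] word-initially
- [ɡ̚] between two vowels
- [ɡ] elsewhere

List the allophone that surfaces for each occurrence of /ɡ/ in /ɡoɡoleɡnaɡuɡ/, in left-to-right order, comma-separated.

[k], [ɡ̚], [ɡ], [ɡ̚], [ɡ]

Occurrence 1 (position 1): word-initially → [k].
Occurrence 2 (position 3): between two vowels → [ɡ̚].
Occurrence 3 (position 7): no conditioning environment matches → elsewhere allophone [ɡ].
Occurrence 4 (position 10): between two vowels → [ɡ̚].
Occurrence 5 (position 12): no conditioning environment matches → elsewhere allophone [ɡ].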